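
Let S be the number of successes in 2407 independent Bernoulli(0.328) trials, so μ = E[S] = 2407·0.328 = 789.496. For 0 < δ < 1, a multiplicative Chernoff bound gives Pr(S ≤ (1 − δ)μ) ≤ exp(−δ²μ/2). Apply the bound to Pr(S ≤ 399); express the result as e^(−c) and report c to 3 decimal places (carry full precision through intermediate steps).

96.572

Write 399 = (1 − δ)μ, so δ = 1 − 399/789.496 = 0.4946143…
Then the exponent is δ²μ/2 = (μ − 399)²/(2μ) = 96.572450.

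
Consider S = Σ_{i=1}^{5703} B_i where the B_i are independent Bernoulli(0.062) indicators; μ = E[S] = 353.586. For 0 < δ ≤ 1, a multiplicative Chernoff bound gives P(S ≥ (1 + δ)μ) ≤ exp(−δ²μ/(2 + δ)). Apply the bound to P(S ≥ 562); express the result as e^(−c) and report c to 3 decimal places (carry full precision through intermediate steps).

Write 562 = (1 + δ)μ, so δ = 562/353.586 − 1 = 0.5894294…
Then the exponent is δ²μ/(2 + δ) = (562 − μ)² / (μ·(2 + δ)) = 47.441087.

47.441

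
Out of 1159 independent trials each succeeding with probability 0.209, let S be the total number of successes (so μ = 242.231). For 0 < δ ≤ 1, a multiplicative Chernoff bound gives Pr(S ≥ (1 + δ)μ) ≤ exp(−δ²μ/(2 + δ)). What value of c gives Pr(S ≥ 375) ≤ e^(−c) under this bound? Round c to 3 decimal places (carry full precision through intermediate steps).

28.559

Write 375 = (1 + δ)μ, so δ = 375/242.231 − 1 = 0.548109…
Then the exponent is δ²μ/(2 + δ) = (375 − μ)² / (μ·(2 + δ)) = 28.559174.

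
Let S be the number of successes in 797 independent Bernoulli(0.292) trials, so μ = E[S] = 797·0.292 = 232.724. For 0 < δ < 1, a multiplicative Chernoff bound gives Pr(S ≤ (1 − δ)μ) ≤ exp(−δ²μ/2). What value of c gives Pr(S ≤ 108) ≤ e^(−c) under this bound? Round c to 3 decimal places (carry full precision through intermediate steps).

33.422

Write 108 = (1 − δ)μ, so δ = 1 − 108/232.724 = 0.535931…
Then the exponent is δ²μ/2 = (μ − 108)²/(2μ) = 33.421727.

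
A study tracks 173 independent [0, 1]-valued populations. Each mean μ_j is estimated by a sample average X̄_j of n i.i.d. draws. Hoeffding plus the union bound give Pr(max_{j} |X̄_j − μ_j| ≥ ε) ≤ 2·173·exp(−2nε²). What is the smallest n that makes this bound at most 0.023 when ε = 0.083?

Need 2·173·exp(−2nε²) ≤ 0.023, i.e. exp(−2nε²) ≤ 0.023/346.
So 2nε² ≥ ln(346/0.023) = 9.618700.
Hence n ≥ 9.618700/(2·0.083²) = 698.120.
The smallest integer n is 699.

699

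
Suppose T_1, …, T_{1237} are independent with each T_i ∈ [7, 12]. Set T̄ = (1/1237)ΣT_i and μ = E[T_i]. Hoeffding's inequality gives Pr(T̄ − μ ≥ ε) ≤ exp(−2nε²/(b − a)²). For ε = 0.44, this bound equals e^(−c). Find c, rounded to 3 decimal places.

19.159

c = 2nε²/(b − a)² = 2·1237·0.44² / 5² = 19.1587.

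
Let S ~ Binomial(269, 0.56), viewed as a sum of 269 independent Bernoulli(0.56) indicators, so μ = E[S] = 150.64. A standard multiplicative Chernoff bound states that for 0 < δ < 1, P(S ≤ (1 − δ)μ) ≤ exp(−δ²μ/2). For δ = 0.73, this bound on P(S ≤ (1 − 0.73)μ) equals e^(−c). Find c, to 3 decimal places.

c = δ²μ/2 = 0.73²·150.64/2 = 40.1380.

40.138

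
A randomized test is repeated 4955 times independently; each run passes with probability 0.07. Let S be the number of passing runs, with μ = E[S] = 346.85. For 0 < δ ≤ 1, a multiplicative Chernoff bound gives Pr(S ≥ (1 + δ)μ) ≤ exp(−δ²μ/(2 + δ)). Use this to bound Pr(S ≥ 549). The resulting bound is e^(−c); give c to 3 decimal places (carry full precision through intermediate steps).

Write 549 = (1 + δ)μ, so δ = 549/346.85 − 1 = 0.5828168…
Then the exponent is δ²μ/(2 + δ) = (549 − μ)² / (μ·(2 + δ)) = 45.615474.

45.615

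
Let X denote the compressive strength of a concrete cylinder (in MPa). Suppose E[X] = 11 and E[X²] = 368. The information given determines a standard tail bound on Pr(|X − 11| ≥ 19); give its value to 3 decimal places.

The first two moments determine the variance, so Chebyshev's inequality is the sharpest standard bound available.
Var(X) = E[X²] − (E[X])² = 368 − 121 = 247.
Chebyshev's inequality: Pr(|X − μ| ≥ t) ≤ Var(X)/t² = 247/361 = 0.6842.

0.684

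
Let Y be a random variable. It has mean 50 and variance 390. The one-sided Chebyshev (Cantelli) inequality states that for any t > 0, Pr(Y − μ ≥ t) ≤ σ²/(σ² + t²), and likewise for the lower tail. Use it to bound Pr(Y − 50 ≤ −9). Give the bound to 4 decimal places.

Here σ² = 390 and t = 9, so σ² + t² = 471.
Cantelli's bound: 390/471 = 0.8280.

0.8280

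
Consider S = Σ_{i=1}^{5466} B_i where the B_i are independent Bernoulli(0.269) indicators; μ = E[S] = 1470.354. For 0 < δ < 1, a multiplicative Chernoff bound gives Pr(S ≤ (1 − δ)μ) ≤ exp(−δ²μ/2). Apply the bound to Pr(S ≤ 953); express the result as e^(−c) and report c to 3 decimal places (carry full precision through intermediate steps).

Write 953 = (1 − δ)μ, so δ = 1 − 953/1470.354 = 0.3518568…
Then the exponent is δ²μ/2 = (μ − 953)²/(2μ) = 91.017252.

91.017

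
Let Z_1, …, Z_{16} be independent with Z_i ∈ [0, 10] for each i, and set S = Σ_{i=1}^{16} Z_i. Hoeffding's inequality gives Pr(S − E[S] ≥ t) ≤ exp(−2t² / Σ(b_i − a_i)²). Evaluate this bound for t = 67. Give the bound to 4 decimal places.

0.0037

Σ(b_i − a_i)² = 16·(10)² = 1600.
Exponent = 2·67²/1600 = 5.6113.
Bound = exp(−5.6113) = 0.00366.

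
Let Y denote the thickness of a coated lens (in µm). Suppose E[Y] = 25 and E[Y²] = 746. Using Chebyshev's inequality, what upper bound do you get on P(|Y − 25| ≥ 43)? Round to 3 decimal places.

Var(Y) = E[Y²] − (E[Y])² = 746 − 625 = 121.
Chebyshev's inequality: P(|Y − μ| ≥ t) ≤ Var(Y)/t² = 121/1849 = 0.0654.

0.065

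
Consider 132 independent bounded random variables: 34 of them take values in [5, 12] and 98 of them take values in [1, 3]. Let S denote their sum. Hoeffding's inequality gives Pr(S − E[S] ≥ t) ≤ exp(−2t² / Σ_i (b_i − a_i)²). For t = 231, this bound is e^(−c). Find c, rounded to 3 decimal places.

51.857

Σ(b_i − a_i)² = 34·7² + 98·2² = 2058.
c = 2t² / 2058 = 2·231² / 2058 = 51.8571.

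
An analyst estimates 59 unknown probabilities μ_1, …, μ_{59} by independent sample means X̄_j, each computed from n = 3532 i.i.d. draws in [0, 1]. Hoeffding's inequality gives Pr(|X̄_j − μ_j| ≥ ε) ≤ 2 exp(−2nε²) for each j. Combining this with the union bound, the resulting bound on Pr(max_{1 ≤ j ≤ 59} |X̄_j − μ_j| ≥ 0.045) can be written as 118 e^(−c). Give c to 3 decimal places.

14.305

Union bound over the 59 events: Pr(max_{1 ≤ j ≤ 59} |X̄_j − μ_j| ≥ 0.045) ≤ 59·2·exp(−2nε²) = 118 exp(−2·3532·0.045²).
So c = 2·3532·0.045² = 14.3046.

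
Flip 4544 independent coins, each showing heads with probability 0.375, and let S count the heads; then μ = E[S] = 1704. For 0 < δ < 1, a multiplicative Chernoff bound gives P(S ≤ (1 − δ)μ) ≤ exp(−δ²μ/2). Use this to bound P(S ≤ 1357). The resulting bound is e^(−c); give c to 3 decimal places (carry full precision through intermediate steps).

Write 1357 = (1 − δ)μ, so δ = 1 − 1357/1704 = 0.2036385…
Then the exponent is δ²μ/2 = (μ − 1357)²/(2μ) = 35.331279.

35.331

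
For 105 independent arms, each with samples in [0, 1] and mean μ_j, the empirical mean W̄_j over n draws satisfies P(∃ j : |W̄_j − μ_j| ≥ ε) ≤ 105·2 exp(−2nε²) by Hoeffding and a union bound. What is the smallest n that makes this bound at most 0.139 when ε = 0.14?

Need 2·105·exp(−2nε²) ≤ 0.139, i.e. exp(−2nε²) ≤ 0.139/210.
So 2nε² ≥ ln(210/0.139) = 7.320389.
Hence n ≥ 7.320389/(2·0.14²) = 186.745.
The smallest integer n is 187.

187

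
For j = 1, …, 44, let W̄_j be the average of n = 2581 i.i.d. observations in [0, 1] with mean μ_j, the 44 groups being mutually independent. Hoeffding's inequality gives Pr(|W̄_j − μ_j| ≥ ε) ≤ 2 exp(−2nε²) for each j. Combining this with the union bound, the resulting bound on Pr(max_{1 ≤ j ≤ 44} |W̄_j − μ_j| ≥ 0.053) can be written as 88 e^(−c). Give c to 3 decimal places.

14.500

Union bound over the 44 events: Pr(max_{1 ≤ j ≤ 44} |W̄_j − μ_j| ≥ 0.053) ≤ 44·2·exp(−2nε²) = 88 exp(−2·2581·0.053²).
So c = 2·2581·0.053² = 14.5001.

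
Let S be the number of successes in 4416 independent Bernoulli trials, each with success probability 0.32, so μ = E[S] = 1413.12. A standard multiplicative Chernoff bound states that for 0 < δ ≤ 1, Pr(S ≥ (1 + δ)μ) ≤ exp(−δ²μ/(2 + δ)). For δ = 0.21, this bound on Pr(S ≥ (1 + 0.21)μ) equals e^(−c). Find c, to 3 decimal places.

c = δ²μ/(2 + δ) = 0.21²·1413.12/(2 + 0.21) = 28.1985.

28.198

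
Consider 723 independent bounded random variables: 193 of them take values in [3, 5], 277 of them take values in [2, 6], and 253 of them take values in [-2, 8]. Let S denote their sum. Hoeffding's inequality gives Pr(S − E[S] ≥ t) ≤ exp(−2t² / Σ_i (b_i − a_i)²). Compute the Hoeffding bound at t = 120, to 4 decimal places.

0.3890

Σ(b_i − a_i)² = 193·2² + 277·4² + 253·10² = 30504.
Exponent = 2·120² / 30504 = 0.94414.
Bound = exp(−0.94414) = 0.38901.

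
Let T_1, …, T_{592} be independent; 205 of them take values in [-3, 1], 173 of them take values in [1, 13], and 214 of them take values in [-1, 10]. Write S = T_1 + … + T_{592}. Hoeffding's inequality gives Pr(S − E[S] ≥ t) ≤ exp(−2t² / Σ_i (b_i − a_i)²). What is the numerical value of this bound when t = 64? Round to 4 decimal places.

Σ(b_i − a_i)² = 205·4² + 173·12² + 214·11² = 54086.
Exponent = 2·64² / 54086 = 0.15146.
Bound = exp(−0.15146) = 0.85945.

0.8595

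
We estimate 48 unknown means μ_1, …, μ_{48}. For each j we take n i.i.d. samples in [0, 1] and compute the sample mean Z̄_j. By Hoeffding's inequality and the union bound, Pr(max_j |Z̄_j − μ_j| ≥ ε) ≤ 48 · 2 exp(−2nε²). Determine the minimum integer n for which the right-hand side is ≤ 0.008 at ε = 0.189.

132

Need 2·48·exp(−2nε²) ≤ 0.008, i.e. exp(−2nε²) ≤ 0.008/96.
So 2nε² ≥ ln(96/0.008) = 9.392662.
Hence n ≥ 9.392662/(2·0.189²) = 131.473.
The smallest integer n is 132.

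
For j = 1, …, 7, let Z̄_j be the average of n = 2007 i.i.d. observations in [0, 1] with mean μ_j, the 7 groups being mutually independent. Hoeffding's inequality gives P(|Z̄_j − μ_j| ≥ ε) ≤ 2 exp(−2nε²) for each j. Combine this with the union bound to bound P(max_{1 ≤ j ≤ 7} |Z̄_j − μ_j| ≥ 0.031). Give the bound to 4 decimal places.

0.2957

Per-experiment Hoeffding bound: 2·exp(−2·2007·0.031²) = 2·exp(−3.85745) = 0.042243.
Union bound over 7 events: 7·0.042243 = 0.29570.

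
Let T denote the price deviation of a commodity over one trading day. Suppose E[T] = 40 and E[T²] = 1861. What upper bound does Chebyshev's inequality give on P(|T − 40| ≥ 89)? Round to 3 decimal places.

0.033

Var(T) = E[T²] − (E[T])² = 1861 − 1600 = 261.
Chebyshev's inequality: P(|T − μ| ≥ t) ≤ Var(T)/t² = 261/7921 = 0.0330.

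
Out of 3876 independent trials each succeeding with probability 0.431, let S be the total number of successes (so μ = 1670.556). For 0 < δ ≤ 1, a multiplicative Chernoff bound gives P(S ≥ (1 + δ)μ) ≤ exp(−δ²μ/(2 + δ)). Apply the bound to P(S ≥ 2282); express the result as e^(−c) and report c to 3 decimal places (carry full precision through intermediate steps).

94.588

Write 2282 = (1 + δ)μ, so δ = 2282/1670.556 − 1 = 0.3660123…
Then the exponent is δ²μ/(2 + δ) = (2282 − μ)² / (μ·(2 + δ)) = 94.587848.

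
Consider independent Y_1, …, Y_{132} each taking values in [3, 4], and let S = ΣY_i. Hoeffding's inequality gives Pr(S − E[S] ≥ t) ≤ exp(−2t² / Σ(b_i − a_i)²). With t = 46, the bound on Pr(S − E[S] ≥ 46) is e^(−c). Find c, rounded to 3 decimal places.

32.061

Σ(b_i − a_i)² = 132·(1)² = 132.
c = 2t²/132 = 2·46²/132 = 32.0606.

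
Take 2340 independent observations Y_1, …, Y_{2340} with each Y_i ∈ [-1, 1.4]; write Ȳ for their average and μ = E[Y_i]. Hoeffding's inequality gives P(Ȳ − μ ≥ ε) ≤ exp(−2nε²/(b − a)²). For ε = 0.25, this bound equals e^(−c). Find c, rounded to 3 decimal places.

c = 2nε²/(b − a)² = 2·2340·0.25² / 2.4² = 50.7812.

50.781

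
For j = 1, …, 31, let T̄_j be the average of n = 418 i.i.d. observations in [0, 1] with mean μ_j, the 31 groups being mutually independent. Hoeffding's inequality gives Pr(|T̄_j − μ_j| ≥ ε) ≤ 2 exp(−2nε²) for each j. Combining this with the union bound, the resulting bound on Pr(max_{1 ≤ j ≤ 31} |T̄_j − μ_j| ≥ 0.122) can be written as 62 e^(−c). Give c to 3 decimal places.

12.443

Union bound over the 31 events: Pr(max_{1 ≤ j ≤ 31} |T̄_j − μ_j| ≥ 0.122) ≤ 31·2·exp(−2nε²) = 62 exp(−2·418·0.122²).
So c = 2·418·0.122² = 12.4430.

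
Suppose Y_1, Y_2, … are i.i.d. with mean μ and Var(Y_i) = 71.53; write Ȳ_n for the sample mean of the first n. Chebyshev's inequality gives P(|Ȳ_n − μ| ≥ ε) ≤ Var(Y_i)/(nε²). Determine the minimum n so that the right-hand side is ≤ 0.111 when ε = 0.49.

Require 71.53/(n·0.49²) ≤ 0.111, i.e. n ≥ 71.53/(0.111·0.49²) = 2683.942.
The smallest integer n is 2684.

2684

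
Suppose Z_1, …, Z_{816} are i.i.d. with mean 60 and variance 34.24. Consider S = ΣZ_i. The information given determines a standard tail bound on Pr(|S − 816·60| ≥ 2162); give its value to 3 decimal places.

0.006

With mean and variance of each term known, Chebyshev's inequality bounds the deviation of the sum (or sample mean).
Var(S) = n·Var(Z_i) = 816·34.24 = 27939.84.
Chebyshev: Pr(|S − 816·60| ≥ 2162) ≤ Var(S)/2162² = 27939.84/4674244 = 0.0060.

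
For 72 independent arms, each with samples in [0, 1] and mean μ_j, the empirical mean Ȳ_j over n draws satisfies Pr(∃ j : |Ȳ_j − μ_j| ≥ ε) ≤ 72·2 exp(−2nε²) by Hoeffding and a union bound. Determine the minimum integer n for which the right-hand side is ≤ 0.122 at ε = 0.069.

Need 2·72·exp(−2nε²) ≤ 0.122, i.e. exp(−2nε²) ≤ 0.122/144.
So 2nε² ≥ ln(144/0.122) = 7.073548.
Hence n ≥ 7.073548/(2·0.069²) = 742.864.
The smallest integer n is 743.

743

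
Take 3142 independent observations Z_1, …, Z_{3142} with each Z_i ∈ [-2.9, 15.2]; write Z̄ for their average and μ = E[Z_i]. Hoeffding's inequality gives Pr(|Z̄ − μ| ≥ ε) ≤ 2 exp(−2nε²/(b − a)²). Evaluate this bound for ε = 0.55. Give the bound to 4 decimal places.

0.0060

Exponent: 2nε²/(b − a)² = 2·3142·0.55² / 18.1² = 5.80236.
Bound = 2·exp(−5.80236) = 0.00604.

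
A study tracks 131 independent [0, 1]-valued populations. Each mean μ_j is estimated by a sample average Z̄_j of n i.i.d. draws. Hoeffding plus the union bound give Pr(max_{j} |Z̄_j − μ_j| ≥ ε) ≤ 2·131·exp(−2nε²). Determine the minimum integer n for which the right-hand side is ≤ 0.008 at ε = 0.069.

Need 2·131·exp(−2nε²) ≤ 0.008, i.e. exp(−2nε²) ≤ 0.008/262.
So 2nε² ≥ ln(262/0.008) = 10.396658.
Hence n ≥ 10.396658/(2·0.069²) = 1091.857.
The smallest integer n is 1092.

1092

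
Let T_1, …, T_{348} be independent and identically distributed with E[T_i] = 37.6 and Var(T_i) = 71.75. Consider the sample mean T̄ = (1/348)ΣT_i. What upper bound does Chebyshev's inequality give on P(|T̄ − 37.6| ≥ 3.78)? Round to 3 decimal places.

Var(T̄) = Var(T_i)/n = 71.75/348 = 0.20618.
Chebyshev: P(|T̄ − 37.6| ≥ 3.78) ≤ Var(T̄)/(3.78)² = 71.75/(348·3.78²) = 0.0144.

0.014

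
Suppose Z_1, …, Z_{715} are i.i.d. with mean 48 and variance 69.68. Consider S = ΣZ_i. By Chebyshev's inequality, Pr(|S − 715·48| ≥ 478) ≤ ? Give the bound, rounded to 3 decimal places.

0.218

Var(S) = n·Var(Z_i) = 715·69.68 = 49821.2.
Chebyshev: Pr(|S − 715·48| ≥ 478) ≤ Var(S)/478² = 49821.2/228484 = 0.2181.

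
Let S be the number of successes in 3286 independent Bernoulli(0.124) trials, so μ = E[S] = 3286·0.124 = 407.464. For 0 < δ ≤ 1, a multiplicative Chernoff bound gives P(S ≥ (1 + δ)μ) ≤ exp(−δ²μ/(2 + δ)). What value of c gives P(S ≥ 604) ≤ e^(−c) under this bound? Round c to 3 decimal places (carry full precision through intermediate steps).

Write 604 = (1 + δ)μ, so δ = 604/407.464 − 1 = 0.4823395…
Then the exponent is δ²μ/(2 + δ) = (604 − μ)² / (μ·(2 + δ)) = 38.188605.

38.189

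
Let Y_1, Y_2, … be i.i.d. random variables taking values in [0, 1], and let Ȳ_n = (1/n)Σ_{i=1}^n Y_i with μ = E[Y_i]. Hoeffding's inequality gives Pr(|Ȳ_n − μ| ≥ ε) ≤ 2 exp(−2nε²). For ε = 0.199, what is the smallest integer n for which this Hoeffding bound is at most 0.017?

61

Require 2·exp(−2nε²) ≤ 0.017, i.e. 2nε² ≥ ln(2/0.017) = 4.767689.
So n ≥ 4.767689 / (2·0.199²) = 60.197.
The smallest integer n is 61.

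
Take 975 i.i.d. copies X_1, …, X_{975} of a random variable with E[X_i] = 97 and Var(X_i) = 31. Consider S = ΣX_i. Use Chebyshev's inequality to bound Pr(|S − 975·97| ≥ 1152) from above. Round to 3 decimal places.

Var(S) = n·Var(X_i) = 975·31 = 30225.
Chebyshev: Pr(|S − 975·97| ≥ 1152) ≤ Var(S)/1152² = 30225/1327104 = 0.0228.

0.023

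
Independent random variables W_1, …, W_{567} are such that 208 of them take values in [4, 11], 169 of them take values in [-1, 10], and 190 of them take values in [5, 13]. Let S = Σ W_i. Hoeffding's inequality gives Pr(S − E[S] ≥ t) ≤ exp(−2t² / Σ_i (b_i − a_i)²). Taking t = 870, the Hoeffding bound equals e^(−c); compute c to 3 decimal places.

35.368

Σ(b_i − a_i)² = 208·7² + 169·11² + 190·8² = 42801.
c = 2t² / 42801 = 2·870² / 42801 = 35.3683.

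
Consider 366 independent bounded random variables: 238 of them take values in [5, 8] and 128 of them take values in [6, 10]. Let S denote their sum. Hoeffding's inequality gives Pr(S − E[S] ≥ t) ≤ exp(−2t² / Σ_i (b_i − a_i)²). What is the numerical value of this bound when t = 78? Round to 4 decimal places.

0.0548

Σ(b_i − a_i)² = 238·3² + 128·4² = 4190.
Exponent = 2·78² / 4190 = 2.90406.
Bound = exp(−2.90406) = 0.05480.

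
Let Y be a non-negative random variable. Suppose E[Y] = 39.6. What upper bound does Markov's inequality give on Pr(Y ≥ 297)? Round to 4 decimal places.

0.1333

Markov's inequality: for a non-negative random variable, Pr(Y ≥ a) ≤ E[Y]/a.
Here E[Y] = 39.6 and a = 297, so the bound is 39.6/297 = 0.1333.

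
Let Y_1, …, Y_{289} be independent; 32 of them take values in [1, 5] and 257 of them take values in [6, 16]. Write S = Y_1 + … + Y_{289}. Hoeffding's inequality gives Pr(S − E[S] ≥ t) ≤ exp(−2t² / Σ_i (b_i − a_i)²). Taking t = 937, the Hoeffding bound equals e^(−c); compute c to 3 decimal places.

Σ(b_i − a_i)² = 32·4² + 257·10² = 26212.
c = 2t² / 26212 = 2·937² / 26212 = 66.9899.

66.990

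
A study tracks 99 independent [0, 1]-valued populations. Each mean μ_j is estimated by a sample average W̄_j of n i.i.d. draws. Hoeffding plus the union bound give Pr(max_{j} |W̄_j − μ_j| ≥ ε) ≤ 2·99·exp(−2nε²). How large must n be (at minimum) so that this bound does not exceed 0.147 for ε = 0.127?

Need 2·99·exp(−2nε²) ≤ 0.147, i.e. exp(−2nε²) ≤ 0.147/198.
So 2nε² ≥ ln(198/0.147) = 7.205590.
Hence n ≥ 7.205590/(2·0.127²) = 223.374.
The smallest integer n is 224.

224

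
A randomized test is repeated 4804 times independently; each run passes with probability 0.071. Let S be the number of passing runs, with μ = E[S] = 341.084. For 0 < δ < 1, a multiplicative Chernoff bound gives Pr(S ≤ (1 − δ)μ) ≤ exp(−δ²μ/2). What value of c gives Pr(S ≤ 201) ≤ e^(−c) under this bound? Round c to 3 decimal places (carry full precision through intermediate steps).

Write 201 = (1 − δ)μ, so δ = 1 − 201/341.084 = 0.4107023…
Then the exponent is δ²μ/2 = (μ − 201)²/(2μ) = 28.766414.

28.766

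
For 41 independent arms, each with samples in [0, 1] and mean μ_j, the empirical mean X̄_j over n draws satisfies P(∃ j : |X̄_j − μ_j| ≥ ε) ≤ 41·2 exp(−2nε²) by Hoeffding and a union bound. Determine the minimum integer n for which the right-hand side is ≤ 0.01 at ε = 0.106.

Need 2·41·exp(−2nε²) ≤ 0.01, i.e. exp(−2nε²) ≤ 0.01/82.
So 2nε² ≥ ln(82/0.01) = 9.011889.
Hence n ≥ 9.011889/(2·0.106²) = 401.027.
The smallest integer n is 402.

402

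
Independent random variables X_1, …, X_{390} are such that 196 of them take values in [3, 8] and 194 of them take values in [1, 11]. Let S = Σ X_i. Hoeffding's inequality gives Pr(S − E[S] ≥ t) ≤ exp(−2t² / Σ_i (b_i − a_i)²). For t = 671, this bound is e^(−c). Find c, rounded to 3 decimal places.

37.057

Σ(b_i − a_i)² = 196·5² + 194·10² = 24300.
c = 2t² / 24300 = 2·671² / 24300 = 37.0569.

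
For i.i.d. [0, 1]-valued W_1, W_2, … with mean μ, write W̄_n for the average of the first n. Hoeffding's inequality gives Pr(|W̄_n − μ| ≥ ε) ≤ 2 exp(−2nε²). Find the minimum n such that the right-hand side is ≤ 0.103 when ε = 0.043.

Require 2·exp(−2nε²) ≤ 0.103, i.e. 2nε² ≥ ln(2/0.103) = 2.966173.
So n ≥ 2.966173 / (2·0.043²) = 802.102.
The smallest integer n is 803.

803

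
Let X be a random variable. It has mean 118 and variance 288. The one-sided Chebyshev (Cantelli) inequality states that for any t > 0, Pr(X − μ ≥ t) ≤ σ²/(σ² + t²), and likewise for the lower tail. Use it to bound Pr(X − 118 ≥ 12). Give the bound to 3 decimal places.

Here σ² = 288 and t = 12, so σ² + t² = 432.
Cantelli's bound: 288/432 = 0.6667.

0.667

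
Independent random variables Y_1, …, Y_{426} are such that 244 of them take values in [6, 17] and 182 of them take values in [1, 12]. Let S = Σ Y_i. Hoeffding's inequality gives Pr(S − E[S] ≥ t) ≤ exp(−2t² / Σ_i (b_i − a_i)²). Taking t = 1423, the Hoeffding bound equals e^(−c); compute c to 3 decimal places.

78.568

Σ(b_i − a_i)² = 244·11² + 182·11² = 51546.
c = 2t² / 51546 = 2·1423² / 51546 = 78.5678.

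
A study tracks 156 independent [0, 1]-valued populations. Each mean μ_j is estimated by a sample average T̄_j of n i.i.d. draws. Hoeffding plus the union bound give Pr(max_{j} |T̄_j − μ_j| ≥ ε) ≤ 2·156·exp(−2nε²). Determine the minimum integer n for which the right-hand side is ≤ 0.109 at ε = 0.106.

355

Need 2·156·exp(−2nε²) ≤ 0.109, i.e. exp(−2nε²) ≤ 0.109/312.
So 2nε² ≥ ln(312/0.109) = 7.959411.
Hence n ≥ 7.959411/(2·0.106²) = 354.192.
The smallest integer n is 355.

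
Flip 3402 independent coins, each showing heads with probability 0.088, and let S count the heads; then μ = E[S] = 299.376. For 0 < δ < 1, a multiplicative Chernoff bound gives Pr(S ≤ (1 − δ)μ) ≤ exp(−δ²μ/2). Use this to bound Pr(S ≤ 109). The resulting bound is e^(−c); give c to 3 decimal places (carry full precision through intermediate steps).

60.531

Write 109 = (1 − δ)μ, so δ = 1 − 109/299.376 = 0.6359094…
Then the exponent is δ²μ/2 = (μ − 109)²/(2μ) = 60.530940.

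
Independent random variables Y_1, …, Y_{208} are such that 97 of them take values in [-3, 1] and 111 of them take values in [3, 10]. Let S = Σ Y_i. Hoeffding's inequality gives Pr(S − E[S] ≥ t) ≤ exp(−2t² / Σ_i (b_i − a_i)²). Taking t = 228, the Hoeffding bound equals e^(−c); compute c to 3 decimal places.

14.872

Σ(b_i − a_i)² = 97·4² + 111·7² = 6991.
c = 2t² / 6991 = 2·228² / 6991 = 14.8717.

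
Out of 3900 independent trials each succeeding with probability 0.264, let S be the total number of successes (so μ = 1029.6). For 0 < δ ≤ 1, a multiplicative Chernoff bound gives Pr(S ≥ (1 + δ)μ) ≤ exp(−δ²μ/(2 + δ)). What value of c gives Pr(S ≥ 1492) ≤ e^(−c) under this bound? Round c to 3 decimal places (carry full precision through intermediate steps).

Write 1492 = (1 + δ)μ, so δ = 1492/1029.6 − 1 = 0.4491064…
Then the exponent is δ²μ/(2 + δ) = (1492 − μ)² / (μ·(2 + δ)) = 84.792893.

84.793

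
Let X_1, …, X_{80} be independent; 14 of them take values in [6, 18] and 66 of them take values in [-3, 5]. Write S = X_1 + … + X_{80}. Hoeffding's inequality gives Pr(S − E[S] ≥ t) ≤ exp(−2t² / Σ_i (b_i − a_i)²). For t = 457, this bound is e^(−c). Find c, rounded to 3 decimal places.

66.939

Σ(b_i − a_i)² = 14·12² + 66·8² = 6240.
c = 2t² / 6240 = 2·457² / 6240 = 66.9388.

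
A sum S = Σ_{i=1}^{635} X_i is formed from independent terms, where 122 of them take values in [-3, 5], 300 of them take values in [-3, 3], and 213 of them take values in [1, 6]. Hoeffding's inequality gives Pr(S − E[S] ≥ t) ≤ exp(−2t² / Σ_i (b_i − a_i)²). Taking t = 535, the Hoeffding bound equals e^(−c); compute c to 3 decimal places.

23.919

Σ(b_i − a_i)² = 122·8² + 300·6² + 213·5² = 23933.
c = 2t² / 23933 = 2·535² / 23933 = 23.9189.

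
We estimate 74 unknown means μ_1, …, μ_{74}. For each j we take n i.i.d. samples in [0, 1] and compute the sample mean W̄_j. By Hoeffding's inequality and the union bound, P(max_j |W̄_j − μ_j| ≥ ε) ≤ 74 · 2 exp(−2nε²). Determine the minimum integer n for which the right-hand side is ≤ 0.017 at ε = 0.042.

Need 2·74·exp(−2nε²) ≤ 0.017, i.e. exp(−2nε²) ≤ 0.017/148.
So 2nε² ≥ ln(148/0.017) = 9.071754.
Hence n ≥ 9.071754/(2·0.042²) = 2571.359.
The smallest integer n is 2572.

2572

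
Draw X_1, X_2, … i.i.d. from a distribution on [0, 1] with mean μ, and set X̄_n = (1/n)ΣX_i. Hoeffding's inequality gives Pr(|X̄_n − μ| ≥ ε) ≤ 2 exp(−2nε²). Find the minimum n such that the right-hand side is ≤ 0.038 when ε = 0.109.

Require 2·exp(−2nε²) ≤ 0.038, i.e. 2nε² ≥ ln(2/0.038) = 3.963316.
So n ≥ 3.963316 / (2·0.109²) = 166.792.
The smallest integer n is 167.

167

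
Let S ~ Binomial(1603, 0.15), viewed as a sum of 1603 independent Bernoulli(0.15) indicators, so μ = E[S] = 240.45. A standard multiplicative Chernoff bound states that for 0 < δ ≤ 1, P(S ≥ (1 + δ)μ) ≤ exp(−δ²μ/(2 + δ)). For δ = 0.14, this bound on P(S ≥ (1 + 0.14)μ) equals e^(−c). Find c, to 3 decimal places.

c = δ²μ/(2 + δ) = 0.14²·240.45/(2 + 0.14) = 2.2023.

2.202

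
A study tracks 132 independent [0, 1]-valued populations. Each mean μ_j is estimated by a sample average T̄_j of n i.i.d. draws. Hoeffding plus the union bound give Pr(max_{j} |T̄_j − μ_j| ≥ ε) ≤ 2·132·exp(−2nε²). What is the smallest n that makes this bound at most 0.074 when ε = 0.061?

1100

Need 2·132·exp(−2nε²) ≤ 0.074, i.e. exp(−2nε²) ≤ 0.074/264.
So 2nε² ≥ ln(264/0.074) = 8.179639.
Hence n ≥ 8.179639/(2·0.061²) = 1099.118.
The smallest integer n is 1100.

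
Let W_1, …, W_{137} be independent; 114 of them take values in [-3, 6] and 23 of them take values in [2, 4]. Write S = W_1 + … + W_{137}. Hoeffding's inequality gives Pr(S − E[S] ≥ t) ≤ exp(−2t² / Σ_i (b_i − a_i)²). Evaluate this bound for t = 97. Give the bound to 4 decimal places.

0.1329

Σ(b_i − a_i)² = 114·9² + 23·2² = 9326.
Exponent = 2·97² / 9326 = 2.01780.
Bound = exp(−2.01780) = 0.13295.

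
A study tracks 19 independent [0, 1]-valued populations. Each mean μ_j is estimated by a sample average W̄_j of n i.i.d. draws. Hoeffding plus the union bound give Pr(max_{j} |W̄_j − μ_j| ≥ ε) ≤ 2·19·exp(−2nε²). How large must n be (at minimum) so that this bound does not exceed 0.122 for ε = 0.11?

238

Need 2·19·exp(−2nε²) ≤ 0.122, i.e. exp(−2nε²) ≤ 0.122/38.
So 2nε² ≥ ln(38/0.122) = 5.741320.
Hence n ≥ 5.741320/(2·0.11²) = 237.245.
The smallest integer n is 238.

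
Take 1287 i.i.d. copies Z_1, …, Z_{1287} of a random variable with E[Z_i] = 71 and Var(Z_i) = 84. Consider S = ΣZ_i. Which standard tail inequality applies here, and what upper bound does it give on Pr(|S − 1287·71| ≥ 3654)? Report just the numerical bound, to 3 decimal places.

With mean and variance of each term known, Chebyshev's inequality bounds the deviation of the sum (or sample mean).
Var(S) = n·Var(Z_i) = 1287·84 = 108108.
Chebyshev: Pr(|S − 1287·71| ≥ 3654) ≤ Var(S)/3654² = 108108/13351716 = 0.0081.

0.008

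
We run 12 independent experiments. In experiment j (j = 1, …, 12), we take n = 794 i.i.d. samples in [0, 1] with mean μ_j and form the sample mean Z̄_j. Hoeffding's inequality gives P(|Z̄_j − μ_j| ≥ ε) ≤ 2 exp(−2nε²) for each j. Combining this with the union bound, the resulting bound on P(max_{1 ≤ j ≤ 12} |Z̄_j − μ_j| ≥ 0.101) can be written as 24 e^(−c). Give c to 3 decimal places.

Union bound over the 12 events: P(max_{1 ≤ j ≤ 12} |Z̄_j − μ_j| ≥ 0.101) ≤ 12·2·exp(−2nε²) = 24 exp(−2·794·0.101²).
So c = 2·794·0.101² = 16.1992.

16.199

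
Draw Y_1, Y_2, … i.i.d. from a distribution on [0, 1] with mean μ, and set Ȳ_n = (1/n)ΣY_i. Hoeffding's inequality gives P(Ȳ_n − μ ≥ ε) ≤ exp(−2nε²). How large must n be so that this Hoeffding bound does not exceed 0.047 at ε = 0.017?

5290

Require exp(−2nε²) ≤ 0.047, i.e. 2nε² ≥ ln(1/0.047) = 3.057608.
So n ≥ 3.057608 / (2·0.017²) = 5289.979.
The smallest integer n is 5290.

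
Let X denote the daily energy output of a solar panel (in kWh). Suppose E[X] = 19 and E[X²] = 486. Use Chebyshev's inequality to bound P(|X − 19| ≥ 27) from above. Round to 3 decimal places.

Var(X) = E[X²] − (E[X])² = 486 − 361 = 125.
Chebyshev's inequality: P(|X − μ| ≥ t) ≤ Var(X)/t² = 125/729 = 0.1715.

0.171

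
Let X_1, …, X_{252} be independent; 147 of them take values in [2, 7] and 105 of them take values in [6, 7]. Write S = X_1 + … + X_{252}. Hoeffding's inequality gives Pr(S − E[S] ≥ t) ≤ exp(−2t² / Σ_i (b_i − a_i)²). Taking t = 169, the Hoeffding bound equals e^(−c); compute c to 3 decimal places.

15.112

Σ(b_i − a_i)² = 147·5² + 105·1² = 3780.
c = 2t² / 3780 = 2·169² / 3780 = 15.1116.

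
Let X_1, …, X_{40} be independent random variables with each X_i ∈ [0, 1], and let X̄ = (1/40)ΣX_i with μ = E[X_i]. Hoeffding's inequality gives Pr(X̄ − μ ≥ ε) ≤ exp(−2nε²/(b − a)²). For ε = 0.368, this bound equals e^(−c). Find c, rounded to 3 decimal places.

10.834

c = 2nε²/(b − a)² = 2·40·0.368² / 1² = 10.8339.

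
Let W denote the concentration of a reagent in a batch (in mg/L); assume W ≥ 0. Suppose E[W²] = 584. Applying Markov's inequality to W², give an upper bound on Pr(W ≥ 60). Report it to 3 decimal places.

Since W ≥ 0, the event {W ≥ 60} is the same as {W² ≥ 3600}.
Markov's inequality applied to W² gives Pr(W² ≥ 3600) ≤ E[W²]/3600 = 584/3600 = 0.1622.

0.162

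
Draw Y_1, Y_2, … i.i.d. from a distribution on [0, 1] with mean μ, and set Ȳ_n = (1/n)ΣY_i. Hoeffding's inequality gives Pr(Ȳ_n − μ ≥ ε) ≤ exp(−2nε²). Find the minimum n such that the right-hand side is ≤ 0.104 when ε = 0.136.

Require exp(−2nε²) ≤ 0.104, i.e. 2nε² ≥ ln(1/0.104) = 2.263364.
So n ≥ 2.263364 / (2·0.136²) = 61.185.
The smallest integer n is 62.

62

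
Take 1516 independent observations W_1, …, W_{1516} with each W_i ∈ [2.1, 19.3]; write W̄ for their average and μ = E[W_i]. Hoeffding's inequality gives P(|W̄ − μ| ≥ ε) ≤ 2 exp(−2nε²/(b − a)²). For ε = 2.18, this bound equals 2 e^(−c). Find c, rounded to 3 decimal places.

48.706

c = 2nε²/(b − a)² = 2·1516·2.18² / 17.2² = 48.7063.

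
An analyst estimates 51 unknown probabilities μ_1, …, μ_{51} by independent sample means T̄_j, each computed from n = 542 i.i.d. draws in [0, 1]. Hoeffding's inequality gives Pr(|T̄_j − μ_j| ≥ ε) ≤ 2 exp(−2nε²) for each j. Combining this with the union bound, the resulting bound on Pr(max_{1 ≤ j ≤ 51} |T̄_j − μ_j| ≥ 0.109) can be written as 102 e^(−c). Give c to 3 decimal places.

12.879

Union bound over the 51 events: Pr(max_{1 ≤ j ≤ 51} |T̄_j − μ_j| ≥ 0.109) ≤ 51·2·exp(−2nε²) = 102 exp(−2·542·0.109²).
So c = 2·542·0.109² = 12.8790.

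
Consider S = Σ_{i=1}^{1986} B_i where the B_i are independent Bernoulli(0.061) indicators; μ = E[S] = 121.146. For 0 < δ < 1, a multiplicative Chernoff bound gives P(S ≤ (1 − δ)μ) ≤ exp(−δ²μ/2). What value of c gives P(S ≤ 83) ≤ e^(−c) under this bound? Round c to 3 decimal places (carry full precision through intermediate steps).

6.006

Write 83 = (1 − δ)μ, so δ = 1 − 83/121.146 = 0.3148763…
Then the exponent is δ²μ/2 = (μ − 83)²/(2μ) = 6.005635.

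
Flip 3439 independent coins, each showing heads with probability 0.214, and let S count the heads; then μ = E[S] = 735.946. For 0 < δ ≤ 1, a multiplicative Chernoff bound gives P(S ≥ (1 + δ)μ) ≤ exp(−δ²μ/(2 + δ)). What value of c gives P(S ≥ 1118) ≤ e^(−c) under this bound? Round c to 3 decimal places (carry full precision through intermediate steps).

78.732

Write 1118 = (1 + δ)μ, so δ = 1118/735.946 − 1 = 0.5191332…
Then the exponent is δ²μ/(2 + δ) = (1118 − μ)² / (μ·(2 + δ)) = 78.732206.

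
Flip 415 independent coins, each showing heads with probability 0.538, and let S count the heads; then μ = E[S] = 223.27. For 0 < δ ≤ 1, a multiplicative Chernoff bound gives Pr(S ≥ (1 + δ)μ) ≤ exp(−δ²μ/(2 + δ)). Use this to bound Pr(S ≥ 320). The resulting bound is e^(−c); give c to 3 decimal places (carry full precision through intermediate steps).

Write 320 = (1 + δ)μ, so δ = 320/223.27 − 1 = 0.4332423…
Then the exponent is δ²μ/(2 + δ) = (320 − μ)² / (μ·(2 + δ)) = 17.222915.

17.223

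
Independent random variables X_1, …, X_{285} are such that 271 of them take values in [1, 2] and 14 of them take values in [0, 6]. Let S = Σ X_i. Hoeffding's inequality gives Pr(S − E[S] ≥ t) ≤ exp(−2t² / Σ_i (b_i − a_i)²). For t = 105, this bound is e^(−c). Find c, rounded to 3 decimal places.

Σ(b_i − a_i)² = 271·1² + 14·6² = 775.
c = 2t² / 775 = 2·105² / 775 = 28.4516.

28.452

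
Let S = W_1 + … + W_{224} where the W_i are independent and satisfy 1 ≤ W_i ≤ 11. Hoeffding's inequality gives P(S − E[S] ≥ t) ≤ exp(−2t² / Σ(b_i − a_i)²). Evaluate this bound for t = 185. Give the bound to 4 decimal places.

Σ(b_i − a_i)² = 224·(10)² = 22400.
Exponent = 2·185²/22400 = 3.0558.
Bound = exp(−3.0558) = 0.04708.

0.0471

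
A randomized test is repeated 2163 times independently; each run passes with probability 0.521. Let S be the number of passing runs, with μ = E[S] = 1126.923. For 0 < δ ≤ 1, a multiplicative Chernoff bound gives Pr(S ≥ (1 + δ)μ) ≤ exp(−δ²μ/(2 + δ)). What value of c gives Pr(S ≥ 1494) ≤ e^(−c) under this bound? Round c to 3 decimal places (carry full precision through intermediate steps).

Write 1494 = (1 + δ)μ, so δ = 1494/1126.923 − 1 = 0.3257339…
Then the exponent is δ²μ/(2 + δ) = (1494 − μ)² / (μ·(2 + δ)) = 51.411478.

51.411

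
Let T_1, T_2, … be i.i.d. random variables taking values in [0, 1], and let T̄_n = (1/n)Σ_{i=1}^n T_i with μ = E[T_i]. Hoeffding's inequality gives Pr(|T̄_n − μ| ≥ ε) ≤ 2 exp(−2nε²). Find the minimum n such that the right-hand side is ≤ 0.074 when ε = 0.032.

Require 2·exp(−2nε²) ≤ 0.074, i.e. 2nε² ≥ ln(2/0.074) = 3.296837.
So n ≥ 3.296837 / (2·0.032²) = 1609.784.
The smallest integer n is 1610.

1610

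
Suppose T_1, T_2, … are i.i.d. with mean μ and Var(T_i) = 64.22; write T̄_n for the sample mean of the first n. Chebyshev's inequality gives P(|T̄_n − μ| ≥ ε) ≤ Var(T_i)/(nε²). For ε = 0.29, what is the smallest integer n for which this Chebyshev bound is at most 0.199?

Require 64.22/(n·0.29²) ≤ 0.199, i.e. n ≥ 64.22/(0.199·0.29²) = 3837.260.
The smallest integer n is 3838.

3838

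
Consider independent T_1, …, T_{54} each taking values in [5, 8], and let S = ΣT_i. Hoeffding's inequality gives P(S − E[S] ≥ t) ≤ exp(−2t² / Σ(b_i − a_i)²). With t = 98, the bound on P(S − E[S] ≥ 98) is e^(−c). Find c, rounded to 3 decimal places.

Σ(b_i − a_i)² = 54·(3)² = 486.
c = 2t²/486 = 2·98²/486 = 39.5226.

39.523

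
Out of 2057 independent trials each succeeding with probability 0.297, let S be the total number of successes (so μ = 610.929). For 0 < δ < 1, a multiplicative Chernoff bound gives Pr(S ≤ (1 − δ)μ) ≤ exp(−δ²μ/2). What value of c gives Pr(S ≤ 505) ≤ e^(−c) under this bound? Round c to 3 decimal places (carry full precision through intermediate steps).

9.184

Write 505 = (1 − δ)μ, so δ = 1 − 505/610.929 = 0.17339…
Then the exponent is δ²μ/2 = (μ − 505)²/(2μ) = 9.183516.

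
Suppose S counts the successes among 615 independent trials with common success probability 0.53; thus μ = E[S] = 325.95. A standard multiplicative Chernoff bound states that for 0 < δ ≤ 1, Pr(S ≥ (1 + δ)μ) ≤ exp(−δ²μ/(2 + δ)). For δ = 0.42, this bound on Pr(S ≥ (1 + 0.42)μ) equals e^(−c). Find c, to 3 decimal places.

c = δ²μ/(2 + δ) = 0.42²·325.95/(2 + 0.42) = 23.7593.

23.759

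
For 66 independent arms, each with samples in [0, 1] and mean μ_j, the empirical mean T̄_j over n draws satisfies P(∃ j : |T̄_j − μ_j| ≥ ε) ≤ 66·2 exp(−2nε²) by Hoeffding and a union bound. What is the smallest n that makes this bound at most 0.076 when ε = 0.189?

105

Need 2·66·exp(−2nε²) ≤ 0.076, i.e. exp(−2nε²) ≤ 0.076/132.
So 2nε² ≥ ln(132/0.076) = 7.459824.
Hence n ≥ 7.459824/(2·0.189²) = 104.418.
The smallest integer n is 105.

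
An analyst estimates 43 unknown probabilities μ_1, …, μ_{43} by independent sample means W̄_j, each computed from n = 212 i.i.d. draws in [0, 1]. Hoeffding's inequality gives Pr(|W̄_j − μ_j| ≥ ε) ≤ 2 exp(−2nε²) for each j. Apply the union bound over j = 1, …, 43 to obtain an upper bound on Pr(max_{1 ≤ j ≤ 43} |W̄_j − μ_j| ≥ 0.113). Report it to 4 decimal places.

0.3830

Per-experiment Hoeffding bound: 2·exp(−2·212·0.113²) = 2·exp(−5.41406) = 0.0089071.
Union bound over 43 events: 43·0.0089071 = 0.38300.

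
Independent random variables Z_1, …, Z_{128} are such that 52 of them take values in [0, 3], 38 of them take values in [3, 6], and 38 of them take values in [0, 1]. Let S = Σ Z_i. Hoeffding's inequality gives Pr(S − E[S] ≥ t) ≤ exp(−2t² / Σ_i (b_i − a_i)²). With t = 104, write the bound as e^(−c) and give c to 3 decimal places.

25.509

Σ(b_i − a_i)² = 52·3² + 38·3² + 38·1² = 848.
c = 2t² / 848 = 2·104² / 848 = 25.5094.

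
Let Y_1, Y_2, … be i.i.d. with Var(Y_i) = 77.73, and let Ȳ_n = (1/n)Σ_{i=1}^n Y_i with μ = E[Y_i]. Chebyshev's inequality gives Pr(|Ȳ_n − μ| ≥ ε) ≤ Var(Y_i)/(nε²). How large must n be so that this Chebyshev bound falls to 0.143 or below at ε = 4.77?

24

Require 77.73/(n·4.77²) ≤ 0.143, i.e. n ≥ 77.73/(0.143·4.77²) = 23.890.
The smallest integer n is 24.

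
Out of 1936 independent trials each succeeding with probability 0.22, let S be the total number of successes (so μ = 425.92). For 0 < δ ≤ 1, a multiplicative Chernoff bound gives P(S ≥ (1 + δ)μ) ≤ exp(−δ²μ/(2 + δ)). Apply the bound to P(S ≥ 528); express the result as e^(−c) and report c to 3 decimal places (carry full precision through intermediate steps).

10.924

Write 528 = (1 + δ)μ, so δ = 528/425.92 − 1 = 0.2396694…
Then the exponent is δ²μ/(2 + δ) = (528 − μ)² / (μ·(2 + δ)) = 10.923690.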